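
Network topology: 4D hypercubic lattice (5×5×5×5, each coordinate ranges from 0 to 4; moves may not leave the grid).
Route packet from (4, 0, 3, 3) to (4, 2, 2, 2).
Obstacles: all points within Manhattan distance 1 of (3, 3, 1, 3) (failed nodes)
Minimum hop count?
4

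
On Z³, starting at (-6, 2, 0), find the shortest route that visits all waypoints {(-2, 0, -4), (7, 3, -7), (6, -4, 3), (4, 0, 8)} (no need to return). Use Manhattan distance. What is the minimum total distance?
54
(one optimal route: (-6, 2, 0) → (-2, 0, -4) → (7, 3, -7) → (6, -4, 3) → (4, 0, 8))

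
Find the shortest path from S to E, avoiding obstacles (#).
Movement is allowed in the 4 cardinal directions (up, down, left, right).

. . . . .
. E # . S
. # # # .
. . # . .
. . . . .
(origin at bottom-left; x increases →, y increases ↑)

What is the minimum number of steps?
5
(one shortest path: (4, 3) → (3, 3) → (3, 4) → (2, 4) → (1, 4) → (1, 3))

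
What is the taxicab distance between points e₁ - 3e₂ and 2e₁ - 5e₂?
3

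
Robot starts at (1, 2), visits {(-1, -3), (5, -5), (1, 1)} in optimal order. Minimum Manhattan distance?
15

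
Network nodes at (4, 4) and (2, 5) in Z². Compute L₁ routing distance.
3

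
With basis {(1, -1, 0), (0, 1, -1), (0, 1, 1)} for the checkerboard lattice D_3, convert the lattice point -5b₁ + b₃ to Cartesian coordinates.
(-5, 6, 1)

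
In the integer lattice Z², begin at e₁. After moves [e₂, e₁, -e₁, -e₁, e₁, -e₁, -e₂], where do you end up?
(0, 0)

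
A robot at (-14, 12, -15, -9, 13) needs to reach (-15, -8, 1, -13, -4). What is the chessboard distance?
20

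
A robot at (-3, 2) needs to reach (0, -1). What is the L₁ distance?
6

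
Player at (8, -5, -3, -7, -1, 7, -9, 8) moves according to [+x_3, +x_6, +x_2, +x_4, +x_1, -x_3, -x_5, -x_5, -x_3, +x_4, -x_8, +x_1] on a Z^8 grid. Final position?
(10, -4, -4, -5, -3, 8, -9, 7)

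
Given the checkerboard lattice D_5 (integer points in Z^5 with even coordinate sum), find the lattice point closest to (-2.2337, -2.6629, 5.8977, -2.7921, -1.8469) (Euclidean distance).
(-2, -3, 6, -3, -2)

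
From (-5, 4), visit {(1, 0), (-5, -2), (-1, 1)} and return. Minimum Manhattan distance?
24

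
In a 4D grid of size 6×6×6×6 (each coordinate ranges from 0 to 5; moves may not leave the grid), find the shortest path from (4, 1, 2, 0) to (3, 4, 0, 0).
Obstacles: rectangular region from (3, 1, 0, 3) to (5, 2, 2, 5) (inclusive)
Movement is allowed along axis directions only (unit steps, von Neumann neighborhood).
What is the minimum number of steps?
6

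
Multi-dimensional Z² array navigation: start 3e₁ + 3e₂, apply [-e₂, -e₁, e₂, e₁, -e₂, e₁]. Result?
(4, 2)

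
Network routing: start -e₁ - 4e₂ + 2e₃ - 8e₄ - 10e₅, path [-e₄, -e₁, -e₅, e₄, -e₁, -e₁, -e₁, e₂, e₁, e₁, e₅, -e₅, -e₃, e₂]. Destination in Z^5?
(-3, -2, 1, -8, -11)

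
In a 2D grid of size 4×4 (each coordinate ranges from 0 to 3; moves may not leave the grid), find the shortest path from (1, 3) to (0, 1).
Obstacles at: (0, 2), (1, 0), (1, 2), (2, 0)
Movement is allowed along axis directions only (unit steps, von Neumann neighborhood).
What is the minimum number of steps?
5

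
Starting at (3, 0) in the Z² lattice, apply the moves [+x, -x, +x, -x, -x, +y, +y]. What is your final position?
(2, 2)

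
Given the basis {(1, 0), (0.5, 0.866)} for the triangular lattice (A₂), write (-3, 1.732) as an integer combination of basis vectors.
-4b₁ + 2b₂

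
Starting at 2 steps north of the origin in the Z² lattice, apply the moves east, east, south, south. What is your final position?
(2, 0)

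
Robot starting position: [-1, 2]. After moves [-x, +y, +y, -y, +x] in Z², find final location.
(-1, 3)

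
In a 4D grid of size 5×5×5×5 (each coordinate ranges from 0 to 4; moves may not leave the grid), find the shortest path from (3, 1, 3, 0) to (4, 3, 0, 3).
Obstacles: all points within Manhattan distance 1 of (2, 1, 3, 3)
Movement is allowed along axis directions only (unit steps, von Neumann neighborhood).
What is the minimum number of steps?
9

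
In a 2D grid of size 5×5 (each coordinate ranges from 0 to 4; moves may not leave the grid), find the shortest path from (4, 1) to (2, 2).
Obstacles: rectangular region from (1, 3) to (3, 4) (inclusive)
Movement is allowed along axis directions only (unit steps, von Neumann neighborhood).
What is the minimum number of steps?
3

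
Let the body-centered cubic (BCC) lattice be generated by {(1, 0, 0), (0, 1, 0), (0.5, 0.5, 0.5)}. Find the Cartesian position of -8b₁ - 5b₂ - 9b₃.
(-12.5, -9.5, -4.5)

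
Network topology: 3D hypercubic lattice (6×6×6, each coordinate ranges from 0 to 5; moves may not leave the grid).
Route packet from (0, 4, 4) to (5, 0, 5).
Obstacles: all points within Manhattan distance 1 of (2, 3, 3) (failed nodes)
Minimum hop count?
10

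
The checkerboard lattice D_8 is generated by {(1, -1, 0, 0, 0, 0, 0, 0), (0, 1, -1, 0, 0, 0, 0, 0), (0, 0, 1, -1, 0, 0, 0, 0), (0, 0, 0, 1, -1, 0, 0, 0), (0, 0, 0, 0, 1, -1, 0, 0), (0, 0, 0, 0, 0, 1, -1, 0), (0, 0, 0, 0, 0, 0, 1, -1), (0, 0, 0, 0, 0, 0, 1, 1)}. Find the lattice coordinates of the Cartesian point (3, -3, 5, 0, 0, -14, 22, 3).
3b₁ + 5b₃ + 5b₄ + 5b₅ - 9b₆ + 5b₇ + 8b₈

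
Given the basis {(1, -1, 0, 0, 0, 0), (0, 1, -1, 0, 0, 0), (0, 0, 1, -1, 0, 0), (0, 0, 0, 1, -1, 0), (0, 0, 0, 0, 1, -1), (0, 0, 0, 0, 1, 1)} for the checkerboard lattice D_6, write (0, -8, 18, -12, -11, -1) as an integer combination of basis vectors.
-8b₂ + 10b₃ - 2b₄ - 6b₅ - 7b₆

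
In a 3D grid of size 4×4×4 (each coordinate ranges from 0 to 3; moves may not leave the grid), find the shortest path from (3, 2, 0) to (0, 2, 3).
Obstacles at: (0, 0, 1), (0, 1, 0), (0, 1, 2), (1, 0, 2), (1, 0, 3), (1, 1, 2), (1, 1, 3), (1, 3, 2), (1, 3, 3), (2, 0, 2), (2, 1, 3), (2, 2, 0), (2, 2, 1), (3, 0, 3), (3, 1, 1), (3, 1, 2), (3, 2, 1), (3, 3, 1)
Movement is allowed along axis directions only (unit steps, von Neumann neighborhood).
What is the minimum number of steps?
8
(one shortest path: (3, 2, 0) → (3, 1, 0) → (2, 1, 0) → (1, 1, 0) → (1, 2, 0) → (0, 2, 0) → (0, 2, 1) → (0, 2, 2) → (0, 2, 3))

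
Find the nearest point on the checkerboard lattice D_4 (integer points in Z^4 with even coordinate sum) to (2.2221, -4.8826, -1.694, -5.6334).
(2, -5, -2, -5)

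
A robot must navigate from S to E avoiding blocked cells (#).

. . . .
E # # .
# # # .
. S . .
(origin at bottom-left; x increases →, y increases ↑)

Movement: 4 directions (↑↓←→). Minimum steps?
9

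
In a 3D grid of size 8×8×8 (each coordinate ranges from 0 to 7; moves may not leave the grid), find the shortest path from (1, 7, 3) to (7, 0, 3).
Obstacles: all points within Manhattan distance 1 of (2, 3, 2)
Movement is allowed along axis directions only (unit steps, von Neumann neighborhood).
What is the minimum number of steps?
13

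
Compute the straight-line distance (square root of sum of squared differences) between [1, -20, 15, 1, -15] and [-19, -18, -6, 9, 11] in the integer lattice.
39.8121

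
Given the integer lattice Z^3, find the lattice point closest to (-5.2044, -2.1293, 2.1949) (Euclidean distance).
(-5, -2, 2)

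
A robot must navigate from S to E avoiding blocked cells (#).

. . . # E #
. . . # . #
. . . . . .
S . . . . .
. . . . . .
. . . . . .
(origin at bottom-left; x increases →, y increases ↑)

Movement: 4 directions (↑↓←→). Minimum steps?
7
(one shortest path: (0, 2) → (1, 2) → (2, 2) → (3, 2) → (4, 2) → (4, 3) → (4, 4) → (4, 5))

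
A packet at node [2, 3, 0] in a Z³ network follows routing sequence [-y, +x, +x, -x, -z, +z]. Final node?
(3, 2, 0)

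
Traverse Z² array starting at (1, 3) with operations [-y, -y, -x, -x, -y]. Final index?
(-1, 0)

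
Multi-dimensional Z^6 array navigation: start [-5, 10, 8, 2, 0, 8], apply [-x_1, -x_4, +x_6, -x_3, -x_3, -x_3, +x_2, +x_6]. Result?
(-6, 11, 5, 1, 0, 10)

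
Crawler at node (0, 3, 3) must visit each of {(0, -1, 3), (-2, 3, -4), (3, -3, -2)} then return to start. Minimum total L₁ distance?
36
(one optimal route: (0, 3, 3) → (0, -1, 3) → (3, -3, -2) → (-2, 3, -4) → (0, 3, 3))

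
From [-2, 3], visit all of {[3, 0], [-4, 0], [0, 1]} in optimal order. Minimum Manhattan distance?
14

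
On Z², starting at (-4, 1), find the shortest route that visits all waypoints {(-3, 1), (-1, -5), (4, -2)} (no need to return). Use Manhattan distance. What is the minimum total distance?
17
(one optimal route: (-4, 1) → (-3, 1) → (-1, -5) → (4, -2))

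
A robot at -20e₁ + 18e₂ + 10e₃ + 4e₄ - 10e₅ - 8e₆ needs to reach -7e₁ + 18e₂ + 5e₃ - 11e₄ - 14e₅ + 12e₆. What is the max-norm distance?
20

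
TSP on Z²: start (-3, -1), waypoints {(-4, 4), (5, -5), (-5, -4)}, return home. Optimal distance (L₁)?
38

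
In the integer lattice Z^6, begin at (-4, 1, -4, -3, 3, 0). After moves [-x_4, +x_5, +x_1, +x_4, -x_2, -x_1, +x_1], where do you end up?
(-3, 0, -4, -3, 4, 0)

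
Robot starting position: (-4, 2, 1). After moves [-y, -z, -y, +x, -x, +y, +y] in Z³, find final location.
(-4, 2, 0)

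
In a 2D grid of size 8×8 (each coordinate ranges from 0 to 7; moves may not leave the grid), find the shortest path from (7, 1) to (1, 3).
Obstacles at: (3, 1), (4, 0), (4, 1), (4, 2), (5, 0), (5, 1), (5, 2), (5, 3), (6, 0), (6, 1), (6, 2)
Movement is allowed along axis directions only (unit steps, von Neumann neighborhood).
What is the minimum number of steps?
10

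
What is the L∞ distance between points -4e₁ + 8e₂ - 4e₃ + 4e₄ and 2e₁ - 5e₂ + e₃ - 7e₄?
13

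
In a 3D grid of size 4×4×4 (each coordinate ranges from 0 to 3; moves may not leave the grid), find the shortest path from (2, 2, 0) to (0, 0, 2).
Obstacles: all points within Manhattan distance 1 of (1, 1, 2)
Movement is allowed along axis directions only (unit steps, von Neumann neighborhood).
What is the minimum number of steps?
6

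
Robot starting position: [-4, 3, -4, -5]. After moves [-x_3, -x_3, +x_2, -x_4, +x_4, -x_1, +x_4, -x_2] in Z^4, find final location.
(-5, 3, -6, -4)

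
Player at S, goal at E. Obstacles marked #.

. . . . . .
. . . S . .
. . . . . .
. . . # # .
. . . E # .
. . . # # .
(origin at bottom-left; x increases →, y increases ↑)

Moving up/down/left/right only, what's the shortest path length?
5
(one shortest path: (3, 4) → (2, 4) → (2, 3) → (2, 2) → (2, 1) → (3, 1))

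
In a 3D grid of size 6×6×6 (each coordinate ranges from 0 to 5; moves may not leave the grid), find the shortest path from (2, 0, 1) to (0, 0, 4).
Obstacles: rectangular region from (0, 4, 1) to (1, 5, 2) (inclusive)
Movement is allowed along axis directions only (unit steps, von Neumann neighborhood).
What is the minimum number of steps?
5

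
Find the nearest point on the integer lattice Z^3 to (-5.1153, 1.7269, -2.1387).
(-5, 2, -2)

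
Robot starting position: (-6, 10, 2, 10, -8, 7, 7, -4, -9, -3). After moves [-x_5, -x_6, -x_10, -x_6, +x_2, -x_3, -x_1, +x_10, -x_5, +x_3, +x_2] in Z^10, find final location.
(-7, 12, 2, 10, -10, 5, 7, -4, -9, -3)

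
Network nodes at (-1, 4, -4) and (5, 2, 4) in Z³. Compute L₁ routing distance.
16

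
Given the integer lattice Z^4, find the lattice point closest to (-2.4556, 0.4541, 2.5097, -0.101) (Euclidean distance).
(-2, 0, 3, 0)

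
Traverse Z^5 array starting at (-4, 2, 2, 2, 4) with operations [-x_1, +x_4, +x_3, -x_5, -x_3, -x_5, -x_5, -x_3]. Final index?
(-5, 2, 1, 3, 1)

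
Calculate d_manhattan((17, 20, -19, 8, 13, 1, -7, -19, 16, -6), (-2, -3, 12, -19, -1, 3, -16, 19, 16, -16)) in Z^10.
173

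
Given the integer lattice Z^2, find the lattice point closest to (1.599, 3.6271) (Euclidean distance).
(2, 4)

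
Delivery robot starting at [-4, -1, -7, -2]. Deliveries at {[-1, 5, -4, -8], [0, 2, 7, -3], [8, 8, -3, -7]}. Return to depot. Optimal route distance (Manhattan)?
82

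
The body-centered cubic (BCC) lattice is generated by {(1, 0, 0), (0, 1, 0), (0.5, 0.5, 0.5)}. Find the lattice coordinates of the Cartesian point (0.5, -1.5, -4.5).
5b₁ + 3b₂ - 9b₃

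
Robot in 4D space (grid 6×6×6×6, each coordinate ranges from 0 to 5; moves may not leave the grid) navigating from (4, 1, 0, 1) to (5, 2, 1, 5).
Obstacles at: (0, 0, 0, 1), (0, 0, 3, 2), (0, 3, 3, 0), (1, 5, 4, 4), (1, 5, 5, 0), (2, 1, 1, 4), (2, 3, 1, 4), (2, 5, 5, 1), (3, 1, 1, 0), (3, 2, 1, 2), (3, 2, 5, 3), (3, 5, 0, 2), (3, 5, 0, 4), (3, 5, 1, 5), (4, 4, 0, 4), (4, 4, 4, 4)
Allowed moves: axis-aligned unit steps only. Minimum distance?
7
(one shortest path: (4, 1, 0, 1) → (5, 1, 0, 1) → (5, 2, 0, 1) → (5, 2, 1, 1) → (5, 2, 1, 2) → (5, 2, 1, 3) → (5, 2, 1, 4) → (5, 2, 1, 5))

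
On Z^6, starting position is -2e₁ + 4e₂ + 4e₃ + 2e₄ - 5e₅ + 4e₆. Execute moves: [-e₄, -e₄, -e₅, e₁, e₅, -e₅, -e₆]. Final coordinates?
(-1, 4, 4, 0, -6, 3)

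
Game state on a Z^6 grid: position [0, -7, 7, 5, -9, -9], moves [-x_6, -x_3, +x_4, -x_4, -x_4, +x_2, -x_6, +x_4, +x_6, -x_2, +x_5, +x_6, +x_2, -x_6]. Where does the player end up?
(0, -6, 6, 5, -8, -10)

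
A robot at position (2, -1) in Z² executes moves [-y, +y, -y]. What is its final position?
(2, -2)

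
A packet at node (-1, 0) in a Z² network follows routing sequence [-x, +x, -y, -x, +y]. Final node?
(-2, 0)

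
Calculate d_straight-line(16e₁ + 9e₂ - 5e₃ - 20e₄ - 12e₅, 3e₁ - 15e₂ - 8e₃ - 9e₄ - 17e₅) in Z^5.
30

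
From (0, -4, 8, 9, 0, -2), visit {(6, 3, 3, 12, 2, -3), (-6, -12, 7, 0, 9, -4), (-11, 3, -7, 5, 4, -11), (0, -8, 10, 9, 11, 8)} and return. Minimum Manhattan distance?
182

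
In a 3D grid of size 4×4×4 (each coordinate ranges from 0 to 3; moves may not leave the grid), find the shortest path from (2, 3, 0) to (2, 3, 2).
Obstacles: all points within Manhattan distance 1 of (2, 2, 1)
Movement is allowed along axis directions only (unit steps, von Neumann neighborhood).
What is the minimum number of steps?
4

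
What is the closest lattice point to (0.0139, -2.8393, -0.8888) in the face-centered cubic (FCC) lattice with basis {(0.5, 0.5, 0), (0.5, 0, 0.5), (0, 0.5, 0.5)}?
(0, -3, -1)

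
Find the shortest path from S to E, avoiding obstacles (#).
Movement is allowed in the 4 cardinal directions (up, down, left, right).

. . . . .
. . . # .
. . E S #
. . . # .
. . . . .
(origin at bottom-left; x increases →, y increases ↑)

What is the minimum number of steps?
1
(one shortest path: (3, 2) → (2, 2))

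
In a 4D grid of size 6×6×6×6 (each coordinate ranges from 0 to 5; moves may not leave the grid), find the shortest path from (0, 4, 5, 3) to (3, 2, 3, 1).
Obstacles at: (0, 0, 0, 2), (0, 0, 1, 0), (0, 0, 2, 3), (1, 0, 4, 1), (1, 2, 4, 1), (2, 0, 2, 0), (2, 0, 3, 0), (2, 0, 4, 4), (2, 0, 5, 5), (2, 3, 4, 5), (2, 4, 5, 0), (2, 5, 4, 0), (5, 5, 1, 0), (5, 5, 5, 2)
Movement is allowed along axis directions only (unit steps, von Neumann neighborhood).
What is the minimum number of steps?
9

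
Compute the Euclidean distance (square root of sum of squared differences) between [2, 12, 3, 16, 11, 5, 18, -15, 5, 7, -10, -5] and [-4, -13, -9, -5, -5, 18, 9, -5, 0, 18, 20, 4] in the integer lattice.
54.5802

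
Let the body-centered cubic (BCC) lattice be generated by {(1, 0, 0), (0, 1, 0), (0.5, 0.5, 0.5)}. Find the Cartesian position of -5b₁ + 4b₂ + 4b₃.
(-3, 6, 2)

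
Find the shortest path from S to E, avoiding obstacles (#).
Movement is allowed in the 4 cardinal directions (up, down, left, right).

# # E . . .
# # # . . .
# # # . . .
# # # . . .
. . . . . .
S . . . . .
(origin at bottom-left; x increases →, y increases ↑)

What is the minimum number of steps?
9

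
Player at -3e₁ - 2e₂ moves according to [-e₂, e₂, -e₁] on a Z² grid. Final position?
(-4, -2)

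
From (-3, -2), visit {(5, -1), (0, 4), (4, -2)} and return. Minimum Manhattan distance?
28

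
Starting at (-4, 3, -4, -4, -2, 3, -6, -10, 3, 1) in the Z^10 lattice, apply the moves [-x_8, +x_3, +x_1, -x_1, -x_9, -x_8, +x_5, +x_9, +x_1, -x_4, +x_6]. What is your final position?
(-3, 3, -3, -5, -1, 4, -6, -12, 3, 1)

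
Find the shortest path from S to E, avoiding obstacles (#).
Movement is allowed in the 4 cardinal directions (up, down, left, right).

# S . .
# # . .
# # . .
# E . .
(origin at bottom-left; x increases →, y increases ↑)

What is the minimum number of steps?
5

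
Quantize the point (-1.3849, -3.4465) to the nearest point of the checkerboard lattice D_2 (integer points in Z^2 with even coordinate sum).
(-1, -3)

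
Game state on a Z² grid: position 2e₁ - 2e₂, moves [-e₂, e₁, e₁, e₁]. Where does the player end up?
(5, -3)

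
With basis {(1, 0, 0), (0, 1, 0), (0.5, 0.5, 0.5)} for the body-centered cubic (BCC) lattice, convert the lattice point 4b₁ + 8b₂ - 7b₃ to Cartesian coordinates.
(0.5, 4.5, -3.5)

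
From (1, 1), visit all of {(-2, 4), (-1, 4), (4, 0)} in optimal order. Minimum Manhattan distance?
14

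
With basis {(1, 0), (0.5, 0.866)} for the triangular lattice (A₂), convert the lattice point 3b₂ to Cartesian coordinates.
(1.5, 2.598)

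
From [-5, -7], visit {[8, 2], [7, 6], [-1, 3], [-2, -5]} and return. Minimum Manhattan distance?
52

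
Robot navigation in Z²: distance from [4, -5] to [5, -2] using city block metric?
4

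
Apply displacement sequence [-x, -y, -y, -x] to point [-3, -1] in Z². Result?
(-5, -3)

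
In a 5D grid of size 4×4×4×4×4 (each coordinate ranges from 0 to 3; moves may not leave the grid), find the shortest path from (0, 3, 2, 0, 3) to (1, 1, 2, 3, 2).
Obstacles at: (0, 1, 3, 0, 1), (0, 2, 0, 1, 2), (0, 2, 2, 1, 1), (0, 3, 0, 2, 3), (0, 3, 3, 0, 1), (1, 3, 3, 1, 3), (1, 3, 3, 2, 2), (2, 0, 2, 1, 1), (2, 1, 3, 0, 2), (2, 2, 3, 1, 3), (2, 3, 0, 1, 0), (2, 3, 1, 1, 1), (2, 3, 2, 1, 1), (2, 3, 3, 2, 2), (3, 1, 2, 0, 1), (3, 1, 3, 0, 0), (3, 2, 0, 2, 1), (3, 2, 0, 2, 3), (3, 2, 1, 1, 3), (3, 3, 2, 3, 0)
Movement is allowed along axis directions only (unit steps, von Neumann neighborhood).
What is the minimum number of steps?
7
(one shortest path: (0, 3, 2, 0, 3) → (1, 3, 2, 0, 3) → (1, 2, 2, 0, 3) → (1, 1, 2, 0, 3) → (1, 1, 2, 1, 3) → (1, 1, 2, 2, 3) → (1, 1, 2, 3, 3) → (1, 1, 2, 3, 2))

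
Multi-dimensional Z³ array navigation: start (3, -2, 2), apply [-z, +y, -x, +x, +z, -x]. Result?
(2, -1, 2)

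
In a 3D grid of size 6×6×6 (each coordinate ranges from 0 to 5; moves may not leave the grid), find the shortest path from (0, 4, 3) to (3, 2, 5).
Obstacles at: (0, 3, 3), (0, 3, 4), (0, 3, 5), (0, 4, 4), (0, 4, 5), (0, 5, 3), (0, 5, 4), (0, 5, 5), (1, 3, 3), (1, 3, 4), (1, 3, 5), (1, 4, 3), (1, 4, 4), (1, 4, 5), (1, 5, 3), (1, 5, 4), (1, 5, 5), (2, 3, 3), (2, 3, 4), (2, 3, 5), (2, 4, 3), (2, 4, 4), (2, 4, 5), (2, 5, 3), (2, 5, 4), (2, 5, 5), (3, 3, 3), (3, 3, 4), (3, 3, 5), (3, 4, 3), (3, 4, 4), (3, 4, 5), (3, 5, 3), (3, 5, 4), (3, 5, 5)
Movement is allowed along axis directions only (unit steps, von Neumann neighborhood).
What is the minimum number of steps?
9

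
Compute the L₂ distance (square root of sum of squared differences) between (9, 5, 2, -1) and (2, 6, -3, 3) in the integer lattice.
9.53939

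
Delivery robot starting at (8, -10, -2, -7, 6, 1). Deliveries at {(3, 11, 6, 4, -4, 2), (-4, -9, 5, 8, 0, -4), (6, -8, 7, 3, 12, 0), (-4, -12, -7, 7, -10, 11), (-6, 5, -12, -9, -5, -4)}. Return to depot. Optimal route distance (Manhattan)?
272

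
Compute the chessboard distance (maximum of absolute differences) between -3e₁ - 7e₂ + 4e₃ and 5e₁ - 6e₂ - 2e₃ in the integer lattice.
8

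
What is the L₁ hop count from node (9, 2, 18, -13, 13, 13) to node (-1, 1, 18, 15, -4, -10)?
79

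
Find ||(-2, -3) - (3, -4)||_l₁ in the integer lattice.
6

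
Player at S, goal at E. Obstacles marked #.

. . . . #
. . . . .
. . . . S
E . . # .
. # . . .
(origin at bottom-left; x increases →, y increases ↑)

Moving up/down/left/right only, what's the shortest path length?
5
(one shortest path: (4, 2) → (3, 2) → (2, 2) → (1, 2) → (0, 2) → (0, 1))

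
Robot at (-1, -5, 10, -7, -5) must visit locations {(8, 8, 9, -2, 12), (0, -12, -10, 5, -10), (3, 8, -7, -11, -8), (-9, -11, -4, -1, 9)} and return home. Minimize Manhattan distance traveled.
224
(one optimal route: (-1, -5, 10, -7, -5) → (8, 8, 9, -2, 12) → (-9, -11, -4, -1, 9) → (0, -12, -10, 5, -10) → (3, 8, -7, -11, -8) → (-1, -5, 10, -7, -5))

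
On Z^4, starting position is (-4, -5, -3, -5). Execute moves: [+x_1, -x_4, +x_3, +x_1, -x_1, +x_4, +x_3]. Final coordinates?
(-3, -5, -1, -5)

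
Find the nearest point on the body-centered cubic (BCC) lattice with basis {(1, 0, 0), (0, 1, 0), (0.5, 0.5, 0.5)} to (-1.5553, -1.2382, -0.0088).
(-2, -1, 0)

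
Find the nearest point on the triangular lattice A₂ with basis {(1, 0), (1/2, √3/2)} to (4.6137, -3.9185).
(4.5, -4.33)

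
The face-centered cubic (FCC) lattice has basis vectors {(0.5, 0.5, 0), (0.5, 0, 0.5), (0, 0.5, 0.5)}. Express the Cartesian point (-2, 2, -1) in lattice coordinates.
b₁ - 5b₂ + 3b₃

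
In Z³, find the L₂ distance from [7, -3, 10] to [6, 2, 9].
5.19615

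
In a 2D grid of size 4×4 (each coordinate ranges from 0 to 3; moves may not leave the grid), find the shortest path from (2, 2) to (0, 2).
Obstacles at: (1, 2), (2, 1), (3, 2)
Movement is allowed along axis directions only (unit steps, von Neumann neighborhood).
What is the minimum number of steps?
4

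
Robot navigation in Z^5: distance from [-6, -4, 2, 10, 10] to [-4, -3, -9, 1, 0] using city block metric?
33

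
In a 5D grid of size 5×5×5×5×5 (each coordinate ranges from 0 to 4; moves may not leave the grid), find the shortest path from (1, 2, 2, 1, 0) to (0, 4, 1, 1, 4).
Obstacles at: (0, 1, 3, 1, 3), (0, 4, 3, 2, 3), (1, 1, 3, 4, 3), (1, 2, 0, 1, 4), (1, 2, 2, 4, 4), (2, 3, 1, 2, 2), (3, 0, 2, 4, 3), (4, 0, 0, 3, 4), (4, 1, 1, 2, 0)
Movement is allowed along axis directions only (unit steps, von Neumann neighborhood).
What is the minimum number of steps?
8
(one shortest path: (1, 2, 2, 1, 0) → (0, 2, 2, 1, 0) → (0, 3, 2, 1, 0) → (0, 4, 2, 1, 0) → (0, 4, 1, 1, 0) → (0, 4, 1, 1, 1) → (0, 4, 1, 1, 2) → (0, 4, 1, 1, 3) → (0, 4, 1, 1, 4))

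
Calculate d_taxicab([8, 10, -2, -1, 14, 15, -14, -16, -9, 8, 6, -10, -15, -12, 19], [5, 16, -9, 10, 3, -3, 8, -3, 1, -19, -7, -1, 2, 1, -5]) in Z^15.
204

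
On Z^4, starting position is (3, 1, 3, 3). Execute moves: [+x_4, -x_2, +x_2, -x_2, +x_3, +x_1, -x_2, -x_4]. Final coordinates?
(4, -1, 4, 3)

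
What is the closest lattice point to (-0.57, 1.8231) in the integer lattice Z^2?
(-1, 2)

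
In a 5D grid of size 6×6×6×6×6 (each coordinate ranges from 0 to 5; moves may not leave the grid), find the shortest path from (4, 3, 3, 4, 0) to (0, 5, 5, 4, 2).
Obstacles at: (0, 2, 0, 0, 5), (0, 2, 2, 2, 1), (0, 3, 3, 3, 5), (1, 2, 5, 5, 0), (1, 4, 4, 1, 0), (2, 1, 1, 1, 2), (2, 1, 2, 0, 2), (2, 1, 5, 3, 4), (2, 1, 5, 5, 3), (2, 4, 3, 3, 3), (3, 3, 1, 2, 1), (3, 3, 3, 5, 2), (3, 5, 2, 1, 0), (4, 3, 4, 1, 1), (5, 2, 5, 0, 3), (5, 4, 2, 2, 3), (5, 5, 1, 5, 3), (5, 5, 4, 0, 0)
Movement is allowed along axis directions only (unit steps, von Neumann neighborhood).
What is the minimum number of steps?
10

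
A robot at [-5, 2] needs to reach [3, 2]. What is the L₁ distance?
8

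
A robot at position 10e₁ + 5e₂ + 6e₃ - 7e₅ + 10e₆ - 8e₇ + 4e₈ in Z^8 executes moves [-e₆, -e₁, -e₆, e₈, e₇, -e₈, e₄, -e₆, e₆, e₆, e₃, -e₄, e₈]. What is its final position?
(9, 5, 7, 0, -7, 9, -7, 5)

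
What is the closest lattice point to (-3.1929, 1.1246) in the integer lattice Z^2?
(-3, 1)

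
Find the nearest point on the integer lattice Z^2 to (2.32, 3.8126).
(2, 4)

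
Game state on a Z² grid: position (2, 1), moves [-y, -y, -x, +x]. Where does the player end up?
(2, -1)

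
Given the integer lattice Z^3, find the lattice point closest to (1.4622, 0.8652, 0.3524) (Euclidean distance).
(1, 1, 0)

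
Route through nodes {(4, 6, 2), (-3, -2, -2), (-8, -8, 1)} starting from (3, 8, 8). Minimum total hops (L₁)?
42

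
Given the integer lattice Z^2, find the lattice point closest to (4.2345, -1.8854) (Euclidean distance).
(4, -2)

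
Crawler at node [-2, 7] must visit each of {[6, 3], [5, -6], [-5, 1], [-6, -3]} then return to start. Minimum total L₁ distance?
50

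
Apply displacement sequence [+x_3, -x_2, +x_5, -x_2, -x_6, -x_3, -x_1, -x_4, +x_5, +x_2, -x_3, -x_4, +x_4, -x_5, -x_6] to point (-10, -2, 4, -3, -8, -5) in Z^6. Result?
(-11, -3, 3, -4, -7, -7)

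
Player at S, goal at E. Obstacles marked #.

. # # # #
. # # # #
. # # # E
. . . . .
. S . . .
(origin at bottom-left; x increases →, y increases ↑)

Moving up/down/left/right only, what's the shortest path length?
5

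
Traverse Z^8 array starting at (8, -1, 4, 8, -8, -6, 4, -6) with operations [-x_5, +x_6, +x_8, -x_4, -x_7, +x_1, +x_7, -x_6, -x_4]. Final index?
(9, -1, 4, 6, -9, -6, 4, -5)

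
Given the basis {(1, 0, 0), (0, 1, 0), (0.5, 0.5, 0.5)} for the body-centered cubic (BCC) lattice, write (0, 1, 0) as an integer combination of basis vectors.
b₂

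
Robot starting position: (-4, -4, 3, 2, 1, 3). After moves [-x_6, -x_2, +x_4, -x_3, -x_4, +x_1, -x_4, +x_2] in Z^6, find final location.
(-3, -4, 2, 1, 1, 2)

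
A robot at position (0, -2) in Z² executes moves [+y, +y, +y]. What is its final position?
(0, 1)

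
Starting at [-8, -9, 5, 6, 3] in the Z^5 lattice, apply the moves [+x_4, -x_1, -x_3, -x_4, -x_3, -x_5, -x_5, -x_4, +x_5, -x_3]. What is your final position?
(-9, -9, 2, 5, 2)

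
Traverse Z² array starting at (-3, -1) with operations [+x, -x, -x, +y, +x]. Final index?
(-3, 0)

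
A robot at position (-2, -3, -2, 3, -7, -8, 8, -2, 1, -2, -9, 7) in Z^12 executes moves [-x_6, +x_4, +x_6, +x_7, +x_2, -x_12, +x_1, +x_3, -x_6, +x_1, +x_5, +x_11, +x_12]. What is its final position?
(0, -2, -1, 4, -6, -9, 9, -2, 1, -2, -8, 7)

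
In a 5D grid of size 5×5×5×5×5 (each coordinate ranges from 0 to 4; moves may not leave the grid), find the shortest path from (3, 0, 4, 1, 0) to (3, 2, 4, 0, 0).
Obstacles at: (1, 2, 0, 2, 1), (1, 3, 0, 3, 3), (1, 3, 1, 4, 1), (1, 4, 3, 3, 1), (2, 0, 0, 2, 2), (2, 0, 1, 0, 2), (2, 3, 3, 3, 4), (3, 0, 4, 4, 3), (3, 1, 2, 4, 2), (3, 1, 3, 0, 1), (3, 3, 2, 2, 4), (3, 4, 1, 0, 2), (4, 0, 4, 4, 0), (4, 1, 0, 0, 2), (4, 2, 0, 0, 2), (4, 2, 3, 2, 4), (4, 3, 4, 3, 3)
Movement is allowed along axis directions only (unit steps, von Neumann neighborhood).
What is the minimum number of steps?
3
(one shortest path: (3, 0, 4, 1, 0) → (3, 1, 4, 1, 0) → (3, 2, 4, 1, 0) → (3, 2, 4, 0, 0))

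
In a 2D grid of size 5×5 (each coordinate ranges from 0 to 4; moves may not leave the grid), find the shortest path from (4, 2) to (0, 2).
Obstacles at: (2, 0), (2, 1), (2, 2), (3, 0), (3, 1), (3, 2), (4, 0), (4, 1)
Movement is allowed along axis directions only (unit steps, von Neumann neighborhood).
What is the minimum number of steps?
6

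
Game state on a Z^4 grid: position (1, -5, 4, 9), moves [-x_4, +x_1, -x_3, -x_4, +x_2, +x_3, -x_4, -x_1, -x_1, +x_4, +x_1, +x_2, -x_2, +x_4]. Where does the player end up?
(1, -4, 4, 8)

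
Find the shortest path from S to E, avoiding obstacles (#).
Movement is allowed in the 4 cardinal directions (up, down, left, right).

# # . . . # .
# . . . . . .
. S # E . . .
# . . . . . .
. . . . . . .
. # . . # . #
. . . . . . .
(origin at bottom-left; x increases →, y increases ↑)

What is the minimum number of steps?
4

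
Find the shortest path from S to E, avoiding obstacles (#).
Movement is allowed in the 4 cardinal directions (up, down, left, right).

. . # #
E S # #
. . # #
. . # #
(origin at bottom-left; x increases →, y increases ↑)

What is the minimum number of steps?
1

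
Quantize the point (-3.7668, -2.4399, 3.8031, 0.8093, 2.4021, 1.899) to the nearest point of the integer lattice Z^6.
(-4, -2, 4, 1, 2, 2)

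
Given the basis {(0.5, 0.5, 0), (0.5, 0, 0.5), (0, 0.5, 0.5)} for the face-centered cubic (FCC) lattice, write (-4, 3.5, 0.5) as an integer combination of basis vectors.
-b₁ - 7b₂ + 8b₃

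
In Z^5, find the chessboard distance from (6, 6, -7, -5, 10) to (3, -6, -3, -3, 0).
12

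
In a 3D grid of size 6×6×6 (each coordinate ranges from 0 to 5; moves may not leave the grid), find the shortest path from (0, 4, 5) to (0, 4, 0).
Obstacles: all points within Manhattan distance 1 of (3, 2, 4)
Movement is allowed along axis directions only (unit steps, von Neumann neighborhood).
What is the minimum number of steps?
5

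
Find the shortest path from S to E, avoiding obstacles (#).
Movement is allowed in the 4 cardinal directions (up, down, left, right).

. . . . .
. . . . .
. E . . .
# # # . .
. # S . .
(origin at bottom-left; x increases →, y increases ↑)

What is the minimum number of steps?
5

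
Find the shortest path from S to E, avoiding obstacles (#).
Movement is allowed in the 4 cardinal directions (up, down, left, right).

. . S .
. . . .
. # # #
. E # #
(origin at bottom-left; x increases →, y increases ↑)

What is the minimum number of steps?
6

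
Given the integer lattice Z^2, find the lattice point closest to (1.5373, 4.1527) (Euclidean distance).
(2, 4)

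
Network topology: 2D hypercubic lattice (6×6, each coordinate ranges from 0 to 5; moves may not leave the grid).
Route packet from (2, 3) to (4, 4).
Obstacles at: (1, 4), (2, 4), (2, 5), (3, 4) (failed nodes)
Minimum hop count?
3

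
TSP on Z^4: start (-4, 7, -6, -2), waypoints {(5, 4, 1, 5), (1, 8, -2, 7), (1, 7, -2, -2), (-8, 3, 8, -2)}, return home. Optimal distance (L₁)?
82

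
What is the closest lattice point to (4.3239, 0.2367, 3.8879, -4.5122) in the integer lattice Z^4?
(4, 0, 4, -5)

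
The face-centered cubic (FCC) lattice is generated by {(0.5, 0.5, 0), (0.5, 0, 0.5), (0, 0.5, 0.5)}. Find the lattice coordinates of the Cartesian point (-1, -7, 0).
-8b₁ + 6b₂ - 6b₃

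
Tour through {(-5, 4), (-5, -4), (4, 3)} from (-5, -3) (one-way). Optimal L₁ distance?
19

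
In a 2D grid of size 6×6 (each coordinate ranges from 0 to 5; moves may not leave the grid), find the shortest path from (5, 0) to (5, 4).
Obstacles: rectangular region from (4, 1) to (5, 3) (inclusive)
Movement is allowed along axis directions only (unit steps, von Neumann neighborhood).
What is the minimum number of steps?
8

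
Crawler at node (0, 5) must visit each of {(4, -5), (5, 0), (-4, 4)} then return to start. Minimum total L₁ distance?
38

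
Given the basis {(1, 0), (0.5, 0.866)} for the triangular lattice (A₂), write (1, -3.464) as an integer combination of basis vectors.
3b₁ - 4b₂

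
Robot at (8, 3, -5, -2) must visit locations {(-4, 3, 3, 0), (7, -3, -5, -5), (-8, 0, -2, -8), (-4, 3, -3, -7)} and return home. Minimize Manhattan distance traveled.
78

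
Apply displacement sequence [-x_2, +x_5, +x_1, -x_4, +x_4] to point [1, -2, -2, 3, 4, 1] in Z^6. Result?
(2, -3, -2, 3, 5, 1)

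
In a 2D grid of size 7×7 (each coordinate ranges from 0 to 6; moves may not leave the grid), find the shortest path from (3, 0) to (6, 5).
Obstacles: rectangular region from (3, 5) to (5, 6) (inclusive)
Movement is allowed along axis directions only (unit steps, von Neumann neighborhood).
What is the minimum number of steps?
8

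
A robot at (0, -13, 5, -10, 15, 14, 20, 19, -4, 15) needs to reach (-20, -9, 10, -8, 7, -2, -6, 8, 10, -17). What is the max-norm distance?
32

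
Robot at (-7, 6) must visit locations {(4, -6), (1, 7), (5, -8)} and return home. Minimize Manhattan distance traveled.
54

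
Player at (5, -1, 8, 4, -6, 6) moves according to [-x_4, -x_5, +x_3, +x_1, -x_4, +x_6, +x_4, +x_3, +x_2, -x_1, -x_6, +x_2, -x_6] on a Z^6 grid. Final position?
(5, 1, 10, 3, -7, 5)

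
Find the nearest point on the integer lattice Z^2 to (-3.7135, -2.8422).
(-4, -3)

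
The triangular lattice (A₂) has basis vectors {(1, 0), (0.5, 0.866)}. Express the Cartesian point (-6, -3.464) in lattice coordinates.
-4b₁ - 4b₂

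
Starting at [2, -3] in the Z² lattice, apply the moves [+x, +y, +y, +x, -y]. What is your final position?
(4, -2)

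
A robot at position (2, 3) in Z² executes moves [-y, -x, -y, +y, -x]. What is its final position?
(0, 2)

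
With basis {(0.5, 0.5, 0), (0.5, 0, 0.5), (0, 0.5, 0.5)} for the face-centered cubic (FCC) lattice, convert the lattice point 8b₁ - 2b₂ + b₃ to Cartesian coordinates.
(3, 4.5, -0.5)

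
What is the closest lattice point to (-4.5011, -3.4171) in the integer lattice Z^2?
(-5, -3)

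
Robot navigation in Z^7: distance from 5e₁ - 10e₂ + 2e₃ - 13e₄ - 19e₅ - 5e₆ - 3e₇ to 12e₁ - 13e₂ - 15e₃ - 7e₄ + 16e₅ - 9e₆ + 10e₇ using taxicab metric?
85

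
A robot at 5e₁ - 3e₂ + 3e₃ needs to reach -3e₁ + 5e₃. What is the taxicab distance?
13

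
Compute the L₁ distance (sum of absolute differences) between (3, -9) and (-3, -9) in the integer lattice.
6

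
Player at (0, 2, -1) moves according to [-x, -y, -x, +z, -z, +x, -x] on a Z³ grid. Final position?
(-2, 1, -1)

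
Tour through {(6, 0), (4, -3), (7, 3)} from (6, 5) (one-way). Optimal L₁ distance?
12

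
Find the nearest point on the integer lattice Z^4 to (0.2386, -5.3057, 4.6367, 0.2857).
(0, -5, 5, 0)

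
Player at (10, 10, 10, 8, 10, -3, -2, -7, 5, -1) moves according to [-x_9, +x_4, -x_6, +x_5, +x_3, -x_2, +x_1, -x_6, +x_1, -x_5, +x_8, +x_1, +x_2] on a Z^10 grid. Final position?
(13, 10, 11, 9, 10, -5, -2, -6, 4, -1)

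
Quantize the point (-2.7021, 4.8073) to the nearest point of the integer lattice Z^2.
(-3, 5)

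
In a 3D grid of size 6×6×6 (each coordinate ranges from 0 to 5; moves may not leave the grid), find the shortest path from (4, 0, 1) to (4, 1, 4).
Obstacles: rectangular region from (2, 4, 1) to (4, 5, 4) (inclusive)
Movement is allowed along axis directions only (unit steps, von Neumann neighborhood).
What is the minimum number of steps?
4
(one shortest path: (4, 0, 1) → (4, 1, 1) → (4, 1, 2) → (4, 1, 3) → (4, 1, 4))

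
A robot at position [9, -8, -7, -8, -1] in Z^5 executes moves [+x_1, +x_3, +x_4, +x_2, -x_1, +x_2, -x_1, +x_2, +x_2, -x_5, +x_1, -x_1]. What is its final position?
(8, -4, -6, -7, -2)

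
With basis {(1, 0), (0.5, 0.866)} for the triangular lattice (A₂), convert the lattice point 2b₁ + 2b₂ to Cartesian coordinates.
(3, 1.732)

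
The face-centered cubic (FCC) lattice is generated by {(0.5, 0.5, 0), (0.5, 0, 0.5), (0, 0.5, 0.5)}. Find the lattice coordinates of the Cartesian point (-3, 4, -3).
4b₁ - 10b₂ + 4b₃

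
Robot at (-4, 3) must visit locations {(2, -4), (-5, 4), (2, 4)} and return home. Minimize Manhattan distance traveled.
30
(one optimal route: (-4, 3) → (2, -4) → (2, 4) → (-5, 4) → (-4, 3))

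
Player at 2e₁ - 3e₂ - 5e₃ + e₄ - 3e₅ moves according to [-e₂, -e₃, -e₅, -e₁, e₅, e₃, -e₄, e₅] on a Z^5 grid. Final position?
(1, -4, -5, 0, -2)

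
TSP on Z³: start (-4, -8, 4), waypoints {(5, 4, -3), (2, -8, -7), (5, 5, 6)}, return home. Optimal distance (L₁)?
70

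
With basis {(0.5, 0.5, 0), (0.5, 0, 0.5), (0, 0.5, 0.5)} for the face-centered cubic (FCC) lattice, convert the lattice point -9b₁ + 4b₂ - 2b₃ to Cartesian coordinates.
(-2.5, -5.5, 1)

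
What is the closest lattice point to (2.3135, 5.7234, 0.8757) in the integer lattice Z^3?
(2, 6, 1)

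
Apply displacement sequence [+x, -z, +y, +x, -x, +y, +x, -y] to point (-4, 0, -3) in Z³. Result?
(-2, 1, -4)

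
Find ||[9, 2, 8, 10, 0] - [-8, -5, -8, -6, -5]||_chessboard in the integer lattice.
17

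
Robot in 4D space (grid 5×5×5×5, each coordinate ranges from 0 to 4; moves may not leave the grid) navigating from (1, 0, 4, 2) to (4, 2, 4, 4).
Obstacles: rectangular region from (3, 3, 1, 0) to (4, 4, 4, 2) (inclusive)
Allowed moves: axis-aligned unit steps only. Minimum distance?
7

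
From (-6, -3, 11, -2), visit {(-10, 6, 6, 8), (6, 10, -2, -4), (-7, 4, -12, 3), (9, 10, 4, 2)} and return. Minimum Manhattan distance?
146
(one optimal route: (-6, -3, 11, -2) → (-10, 6, 6, 8) → (-7, 4, -12, 3) → (6, 10, -2, -4) → (9, 10, 4, 2) → (-6, -3, 11, -2))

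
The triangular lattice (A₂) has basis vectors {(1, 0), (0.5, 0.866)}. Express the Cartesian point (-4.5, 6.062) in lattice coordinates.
-8b₁ + 7b₂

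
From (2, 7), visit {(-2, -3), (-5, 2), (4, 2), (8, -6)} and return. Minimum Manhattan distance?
52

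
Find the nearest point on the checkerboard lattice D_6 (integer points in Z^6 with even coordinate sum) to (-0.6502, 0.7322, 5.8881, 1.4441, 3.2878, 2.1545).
(-1, 1, 6, 1, 3, 2)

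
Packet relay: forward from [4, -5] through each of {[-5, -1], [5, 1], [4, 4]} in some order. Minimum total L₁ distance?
25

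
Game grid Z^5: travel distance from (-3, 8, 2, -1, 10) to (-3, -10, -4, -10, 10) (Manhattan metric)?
33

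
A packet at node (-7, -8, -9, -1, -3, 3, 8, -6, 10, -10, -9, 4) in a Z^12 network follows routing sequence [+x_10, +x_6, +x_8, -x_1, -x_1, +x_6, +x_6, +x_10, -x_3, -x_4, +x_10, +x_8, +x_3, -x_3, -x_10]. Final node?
(-9, -8, -10, -2, -3, 6, 8, -4, 10, -8, -9, 4)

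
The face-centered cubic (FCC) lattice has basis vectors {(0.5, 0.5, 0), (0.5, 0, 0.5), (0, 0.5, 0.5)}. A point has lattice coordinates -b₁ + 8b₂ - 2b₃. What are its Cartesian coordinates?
(3.5, -1.5, 3)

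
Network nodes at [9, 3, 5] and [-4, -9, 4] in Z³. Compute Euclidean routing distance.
17.72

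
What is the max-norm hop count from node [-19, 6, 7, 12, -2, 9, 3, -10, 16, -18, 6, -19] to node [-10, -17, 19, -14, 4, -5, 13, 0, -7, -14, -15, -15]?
26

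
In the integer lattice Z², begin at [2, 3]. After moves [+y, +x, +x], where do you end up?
(4, 4)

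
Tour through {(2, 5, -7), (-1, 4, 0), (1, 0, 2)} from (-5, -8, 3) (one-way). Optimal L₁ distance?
34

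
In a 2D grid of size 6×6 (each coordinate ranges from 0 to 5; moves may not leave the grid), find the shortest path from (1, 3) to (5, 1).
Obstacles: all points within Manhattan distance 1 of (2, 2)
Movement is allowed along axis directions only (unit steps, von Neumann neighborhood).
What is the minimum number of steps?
8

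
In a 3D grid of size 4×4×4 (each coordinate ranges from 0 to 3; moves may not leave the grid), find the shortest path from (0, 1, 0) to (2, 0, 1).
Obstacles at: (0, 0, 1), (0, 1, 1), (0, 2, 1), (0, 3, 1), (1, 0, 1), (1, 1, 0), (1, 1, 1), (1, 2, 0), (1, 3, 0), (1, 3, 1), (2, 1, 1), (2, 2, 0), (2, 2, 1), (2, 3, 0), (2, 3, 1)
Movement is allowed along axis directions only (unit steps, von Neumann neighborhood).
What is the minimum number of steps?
4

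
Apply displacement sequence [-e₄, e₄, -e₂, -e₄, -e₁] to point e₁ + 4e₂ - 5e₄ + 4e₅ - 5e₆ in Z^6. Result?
(0, 3, 0, -6, 4, -5)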